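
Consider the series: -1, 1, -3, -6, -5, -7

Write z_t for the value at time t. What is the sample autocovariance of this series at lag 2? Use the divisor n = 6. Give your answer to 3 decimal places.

Mean z̄ = (-1 + 1 − 3 − 6 − 5 − 7)/6 = -3.5000
Σ_{t=1}^{4}(z_t−z̄)(z_{t+2}−z̄) = -2.0000
γ_2 = -2.0000 / 6 = -0.333

-0.333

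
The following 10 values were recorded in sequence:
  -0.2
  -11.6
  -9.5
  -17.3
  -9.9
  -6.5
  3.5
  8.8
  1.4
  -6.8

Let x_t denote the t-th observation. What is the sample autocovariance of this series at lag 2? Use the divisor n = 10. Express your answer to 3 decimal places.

Mean x̄ = (-0.2 − 11.6 − 9.5 − 17.3 − 9.9 − 6.5 + 3.5 + 8.8 + 1.4 − 6.8)/10 = -4.8100
Σ_{t=1}^{8}(x_t−x̄)(x_{t+2}−x̄) = 67.3888
γ_2 = 67.3888 / 10 = 6.739

6.739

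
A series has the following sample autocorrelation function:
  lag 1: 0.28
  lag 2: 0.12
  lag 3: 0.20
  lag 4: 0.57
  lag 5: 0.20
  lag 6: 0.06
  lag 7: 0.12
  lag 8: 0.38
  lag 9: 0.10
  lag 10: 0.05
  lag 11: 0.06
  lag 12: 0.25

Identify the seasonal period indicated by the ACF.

4

The largest autocorrelation is r_4 = 0.57, with a weaker echo at lag 8 (0.38); the remaining lags stay at or below 0.28. The elevated value at lag 1 (0.28), dropping to 0.12 at lag 2, reflects decaying short-term dependence rather than seasonality.
The dominant spike at lag 4 indicates a seasonal period of 4.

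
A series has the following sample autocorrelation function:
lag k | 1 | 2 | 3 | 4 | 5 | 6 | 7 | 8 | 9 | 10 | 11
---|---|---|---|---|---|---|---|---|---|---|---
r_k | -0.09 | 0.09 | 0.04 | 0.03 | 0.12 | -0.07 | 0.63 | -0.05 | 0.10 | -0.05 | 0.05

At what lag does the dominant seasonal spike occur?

7

The largest autocorrelation is r_7 = 0.63; the remaining lags stay at or below 0.12.
The dominant spike at lag 7 indicates a seasonal period of 7.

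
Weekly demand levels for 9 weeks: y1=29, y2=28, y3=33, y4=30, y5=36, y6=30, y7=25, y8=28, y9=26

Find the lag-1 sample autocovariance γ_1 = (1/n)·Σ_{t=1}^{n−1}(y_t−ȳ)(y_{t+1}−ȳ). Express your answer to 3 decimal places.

1.521

Mean ȳ = (29 + 28 + 33 + 30 + 36 + 30 + 25 + 28 + 26)/9 = 29.4444
Σ_{t=1}^{8}(y_t−ȳ)(y_{t+1}−ȳ) = 13.6914
γ_1 = 13.6914 / 9 = 1.521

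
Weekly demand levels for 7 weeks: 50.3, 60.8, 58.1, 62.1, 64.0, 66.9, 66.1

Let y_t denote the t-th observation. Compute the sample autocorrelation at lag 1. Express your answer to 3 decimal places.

Mean ȳ = (50.3 + 60.8 + 58.1 + 62.1 + 64.0 + 66.9 + 66.1)/7 = 61.1857
Deviations from mean: -10.8857, -0.3857, -3.0857, 0.9143, 2.8143, 5.7143, 4.9143
Numerator Σ_{t=1}^{6}(y_t−ȳ)(y_{t+1}−ȳ) = 49.3041
Denominator Σ(y_t−ȳ)² = 193.7286
r_1 = 49.3041 / 193.7286 = 0.255

0.255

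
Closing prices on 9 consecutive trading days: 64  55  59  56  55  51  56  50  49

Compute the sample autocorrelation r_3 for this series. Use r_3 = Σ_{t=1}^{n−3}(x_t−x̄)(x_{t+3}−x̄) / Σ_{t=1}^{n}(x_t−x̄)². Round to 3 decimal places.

0.102

Mean x̄ = (64 + 55 + 59 + 56 + 55 + 51 + 56 + 50 + 49)/9 = 55.0000
Σ(x_t−x̄)(x_{t+3}−x̄) = (9.0000) + (0.0000) + (-16.0000) + (1.0000) + (0.0000) + (24.0000) = 18.0000
Denominator Σ(x_t−x̄)² = 176.0000
r_3 = 18.0000 / 176.0000 = 0.102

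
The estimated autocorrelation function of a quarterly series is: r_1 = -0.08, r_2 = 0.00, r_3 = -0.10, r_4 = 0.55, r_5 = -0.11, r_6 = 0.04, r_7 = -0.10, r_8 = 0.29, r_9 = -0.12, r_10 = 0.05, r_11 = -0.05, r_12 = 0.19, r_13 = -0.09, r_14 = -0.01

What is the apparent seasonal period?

The largest autocorrelation is r_4 = 0.55, with weaker echoes at lags 8 (0.29) and 12 (0.19); the remaining lags stay at or below 0.05.
The dominant spike at lag 4 indicates a seasonal period of 4.

4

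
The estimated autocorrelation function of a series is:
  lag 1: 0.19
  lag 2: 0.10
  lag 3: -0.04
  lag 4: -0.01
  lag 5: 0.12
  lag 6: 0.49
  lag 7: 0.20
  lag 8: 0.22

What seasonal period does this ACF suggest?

6

The largest autocorrelation is r_6 = 0.49; the remaining lags stay at or below 0.22.
The dominant spike at lag 6 indicates a seasonal period of 6.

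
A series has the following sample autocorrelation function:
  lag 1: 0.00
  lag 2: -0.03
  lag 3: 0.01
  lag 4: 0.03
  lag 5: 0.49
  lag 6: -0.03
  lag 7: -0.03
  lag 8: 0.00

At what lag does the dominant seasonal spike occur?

5

The largest autocorrelation is r_5 = 0.49; the remaining lags stay at or below 0.03.
The dominant spike at lag 5 indicates a seasonal period of 5.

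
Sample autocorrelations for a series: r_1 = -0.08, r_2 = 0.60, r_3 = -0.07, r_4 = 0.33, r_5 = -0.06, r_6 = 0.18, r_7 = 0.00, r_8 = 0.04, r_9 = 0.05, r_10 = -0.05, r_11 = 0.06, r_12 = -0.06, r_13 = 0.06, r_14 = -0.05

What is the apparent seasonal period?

2

The largest autocorrelation is r_2 = 0.60, with weaker echoes at lags 4 (0.33) and 6 (0.18); the remaining lags stay at or below 0.06.
The dominant spike at lag 2 indicates a seasonal period of 2.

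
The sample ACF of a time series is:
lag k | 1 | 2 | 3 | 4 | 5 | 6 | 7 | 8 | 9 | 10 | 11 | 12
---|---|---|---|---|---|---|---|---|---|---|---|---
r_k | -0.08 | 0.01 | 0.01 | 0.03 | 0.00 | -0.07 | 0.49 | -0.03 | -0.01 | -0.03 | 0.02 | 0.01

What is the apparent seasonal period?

The largest autocorrelation is r_7 = 0.49; the remaining lags stay at or below 0.03.
The dominant spike at lag 7 indicates a seasonal period of 7.

7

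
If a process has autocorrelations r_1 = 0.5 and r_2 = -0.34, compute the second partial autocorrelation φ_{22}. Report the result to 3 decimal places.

-0.787

φ_{22} = (r_2 − r_1²) / (1 − r_1²)
r_1² = (0.5)² = 0.25
Numerator = -0.34 − 0.2500 = -0.5900; denominator = 1 − 0.2500 = 0.7500
φ_{22} = -0.5900 / 0.7500 = -0.787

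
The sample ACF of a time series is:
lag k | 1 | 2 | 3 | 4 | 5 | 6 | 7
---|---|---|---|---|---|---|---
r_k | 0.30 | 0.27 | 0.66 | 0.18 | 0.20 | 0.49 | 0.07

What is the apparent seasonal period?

The largest autocorrelation is r_3 = 0.66, with a weaker echo at lag 6 (0.49); the remaining lags stay at or below 0.30. The elevated value at lag 1 (0.30), dropping to 0.27 at lag 2, reflects decaying short-term dependence rather than seasonality.
The dominant spike at lag 3 indicates a seasonal period of 3.

3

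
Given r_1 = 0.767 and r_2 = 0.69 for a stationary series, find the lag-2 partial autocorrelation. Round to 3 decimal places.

0.247

φ_{22} = (r_2 − r_1²) / (1 − r_1²)
r_1² = (0.767)² = 0.588289
Numerator = 0.69 − 0.5883 = 0.1017; denominator = 1 − 0.5883 = 0.4117
φ_{22} = 0.1017 / 0.4117 = 0.247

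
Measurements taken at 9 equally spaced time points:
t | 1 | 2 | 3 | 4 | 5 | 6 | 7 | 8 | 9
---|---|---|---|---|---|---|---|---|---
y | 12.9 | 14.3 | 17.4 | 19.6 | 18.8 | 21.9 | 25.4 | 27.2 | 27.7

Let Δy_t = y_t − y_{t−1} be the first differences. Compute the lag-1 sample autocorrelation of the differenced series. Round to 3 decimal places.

First differences Δy: 1.4, 3.1, 2.2, -0.8, 3.1, 3.5, 1.8, 0.5
Mean of differences = 1.8500
Numerator Σ(Δy_t−Δȳ)(Δy_{t+1}−Δȳ) = -2.3175
Denominator Σ(Δy_t−Δȳ)² = 15.0200
r_1(Δy) = -2.3175 / 15.0200 = -0.154

-0.154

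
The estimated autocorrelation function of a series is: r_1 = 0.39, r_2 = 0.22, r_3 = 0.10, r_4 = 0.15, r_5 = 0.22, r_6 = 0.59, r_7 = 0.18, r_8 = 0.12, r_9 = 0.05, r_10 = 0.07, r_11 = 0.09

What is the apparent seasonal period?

The largest autocorrelation is r_6 = 0.59; the remaining lags stay at or below 0.39. The elevated value at lag 1 (0.39), dropping to 0.22 at lag 2, reflects decaying short-term dependence rather than seasonality.
The dominant spike at lag 6 indicates a seasonal period of 6.

6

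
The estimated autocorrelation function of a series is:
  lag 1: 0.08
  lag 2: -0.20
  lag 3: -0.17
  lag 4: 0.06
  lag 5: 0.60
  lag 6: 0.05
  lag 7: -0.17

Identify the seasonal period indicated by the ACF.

5

The largest autocorrelation is r_5 = 0.60; the remaining lags stay at or below 0.08.
The dominant spike at lag 5 indicates a seasonal period of 5.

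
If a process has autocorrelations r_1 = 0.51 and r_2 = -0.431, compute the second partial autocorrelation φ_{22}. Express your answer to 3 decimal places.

-0.934

φ_{22} = (r_2 − r_1²) / (1 − r_1²)
r_1² = (0.51)² = 0.2601
Numerator = -0.431 − 0.2601 = -0.6911; denominator = 1 − 0.2601 = 0.7399
φ_{22} = -0.6911 / 0.7399 = -0.934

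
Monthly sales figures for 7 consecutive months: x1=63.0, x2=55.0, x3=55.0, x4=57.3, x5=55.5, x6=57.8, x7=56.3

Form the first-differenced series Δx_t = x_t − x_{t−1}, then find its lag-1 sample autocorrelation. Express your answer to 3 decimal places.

First differences Δx: -8.0, 0.0, 2.3, -1.8, 2.3, -1.5
Mean of differences = -1.1167
Numerator Σ(Δx_t−Δx̄)(Δx_{t+1}−Δx̄) = -9.8503
Denominator Σ(Δx_t−Δx̄)² = 72.5883
r_1(Δx) = -9.8503 / 72.5883 = -0.136

-0.136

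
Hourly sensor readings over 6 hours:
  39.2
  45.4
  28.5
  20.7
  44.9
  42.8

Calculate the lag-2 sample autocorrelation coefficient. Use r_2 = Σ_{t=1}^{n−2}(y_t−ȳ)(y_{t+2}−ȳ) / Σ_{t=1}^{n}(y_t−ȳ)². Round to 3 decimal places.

Mean ȳ = (39.2 + 45.4 + 28.5 + 20.7 + 44.9 + 42.8)/6 = 36.9167
Deviations from mean: 2.2833, 8.4833, -8.4167, -16.2167, 7.9833, 5.8833
Σ(y_t−ȳ)(y_{t+2}−ȳ) = (-19.2181) + (-137.5714) + (-67.1931) + (-95.4081) = -319.3906
Denominator Σ(y_t−ȳ)² = 509.3483
r_2 = -319.3906 / 509.3483 = -0.627

-0.627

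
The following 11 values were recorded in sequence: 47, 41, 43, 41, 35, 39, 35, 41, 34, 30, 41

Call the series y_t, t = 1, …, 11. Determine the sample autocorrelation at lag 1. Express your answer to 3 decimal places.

0.132

Mean ȳ = (47 + 41 + 43 + 41 + 35 + 39 + 35 + 41 + 34 + 30 + 41)/11 = 38.8182
Numerator Σ_{t=1}^{10}(y_t−ȳ)(y_{t+1}−ȳ) = 30.7851
Denominator Σ(y_t−ȳ)² = 233.6364
r_1 = 30.7851 / 233.6364 = 0.132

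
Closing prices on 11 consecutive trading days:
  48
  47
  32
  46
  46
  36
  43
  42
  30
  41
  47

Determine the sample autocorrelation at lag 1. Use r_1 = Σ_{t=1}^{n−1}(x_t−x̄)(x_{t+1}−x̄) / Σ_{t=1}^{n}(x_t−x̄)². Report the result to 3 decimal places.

-0.182

Mean x̄ = (48 + 47 + 32 + 46 + 46 + 36 + 43 + 42 + 30 + 41 + 47)/11 = 41.6364
Numerator Σ_{t=1}^{10}(x_t−x̄)(x_{t+1}−x̄) = -72.5868
Denominator Σ(x_t−x̄)² = 398.5455
r_1 = -72.5868 / 398.5455 = -0.182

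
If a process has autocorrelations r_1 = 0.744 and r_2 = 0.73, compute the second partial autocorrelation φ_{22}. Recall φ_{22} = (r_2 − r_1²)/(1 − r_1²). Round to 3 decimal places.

0.395

φ_{22} = (r_2 − r_1²) / (1 − r_1²)
r_1² = (0.744)² = 0.553536
Numerator = 0.73 − 0.5535 = 0.1765; denominator = 1 − 0.5535 = 0.4465
φ_{22} = 0.1765 / 0.4465 = 0.395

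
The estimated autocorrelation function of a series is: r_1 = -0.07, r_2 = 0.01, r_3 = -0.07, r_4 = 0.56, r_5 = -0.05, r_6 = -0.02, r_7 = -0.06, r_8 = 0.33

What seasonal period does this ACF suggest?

4

The largest autocorrelation is r_4 = 0.56, with a weaker echo at lag 8 (0.33); the remaining lags stay at or below 0.01.
The dominant spike at lag 4 indicates a seasonal period of 4.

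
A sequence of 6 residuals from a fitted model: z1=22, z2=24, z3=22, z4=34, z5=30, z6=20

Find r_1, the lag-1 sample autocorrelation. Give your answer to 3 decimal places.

-0.030

Mean z̄ = (22 + 24 + 22 + 34 + 30 + 20)/6 = 25.3333
Deviations from mean: -3.3333, -1.3333, -3.3333, 8.6667, 4.6667, -5.3333
Σ(z_t−z̄)(z_{t+1}−z̄) = (4.4444) + (4.4444) + (-28.8889) + (40.4444) + (-24.8889) = -4.4444
Denominator Σ(z_t−z̄)² = 149.3333
r_1 = -4.4444 / 149.3333 = -0.030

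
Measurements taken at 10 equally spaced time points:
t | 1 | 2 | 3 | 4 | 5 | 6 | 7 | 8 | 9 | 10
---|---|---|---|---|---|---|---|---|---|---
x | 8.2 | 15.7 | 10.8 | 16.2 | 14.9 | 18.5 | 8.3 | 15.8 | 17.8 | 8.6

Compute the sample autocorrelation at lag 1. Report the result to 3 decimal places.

-0.422

Mean x̄ = (8.2 + 15.7 + 10.8 + 16.2 + 14.9 + 18.5 + 8.3 + 15.8 + 17.8 + 8.6)/10 = 13.4800
Numerator Σ_{t=1}^{9}(x_t−x̄)(x_{t+1}−x̄) = -63.0504
Denominator Σ(x_t−x̄)² = 149.2960
r_1 = -63.0504 / 149.2960 = -0.422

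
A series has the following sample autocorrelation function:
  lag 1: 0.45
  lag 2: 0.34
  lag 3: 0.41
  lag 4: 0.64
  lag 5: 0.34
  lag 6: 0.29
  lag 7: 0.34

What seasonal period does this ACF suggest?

4

The largest autocorrelation is r_4 = 0.64; the remaining lags stay at or below 0.45. The elevated value at lag 1 (0.45), dropping to 0.34 at lag 2, reflects decaying short-term dependence rather than seasonality.
The dominant spike at lag 4 indicates a seasonal period of 4.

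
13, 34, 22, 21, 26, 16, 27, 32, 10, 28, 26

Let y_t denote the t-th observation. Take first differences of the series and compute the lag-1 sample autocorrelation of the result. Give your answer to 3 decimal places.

First differences Δy: 21, -12, -1, 5, -10, 11, 5, -22, 18, -2
Mean of differences = 1.3000
Numerator Σ(Δy_t−Δȳ)(Δy_{t+1}−Δȳ) = -885.8900
Denominator Σ(Δy_t−Δȳ)² = 1652.1000
r_1(Δy) = -885.8900 / 1652.1000 = -0.536

-0.536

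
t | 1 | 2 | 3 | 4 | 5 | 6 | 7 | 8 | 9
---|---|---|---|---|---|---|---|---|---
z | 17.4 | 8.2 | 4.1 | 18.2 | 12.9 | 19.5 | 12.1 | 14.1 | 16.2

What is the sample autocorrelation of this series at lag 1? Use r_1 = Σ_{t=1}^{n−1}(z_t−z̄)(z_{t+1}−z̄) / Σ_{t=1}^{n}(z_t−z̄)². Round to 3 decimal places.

-0.142

Mean z̄ = (17.4 + 8.2 + 4.1 + 18.2 + 12.9 + 19.5 + 12.1 + 14.1 + 16.2)/9 = 13.6333
Numerator Σ_{t=1}^{8}(z_t−z̄)(z_{t+1}−z̄) = -28.3678
Denominator Σ(z_t−z̄)² = 199.5600
r_1 = -28.3678 / 199.5600 = -0.142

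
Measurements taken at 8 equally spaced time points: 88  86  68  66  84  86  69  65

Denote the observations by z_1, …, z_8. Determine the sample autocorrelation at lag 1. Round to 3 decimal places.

Mean z̄ = (88 + 86 + 68 + 66 + 84 + 86 + 69 + 65)/8 = 76.5000
Deviations from mean: 11.5000, 9.5000, -8.5000, -10.5000, 7.5000, 9.5000, -7.5000, -11.5000
Σ(z_t−z̄)(z_{t+1}−z̄) = (109.2500) + (-80.7500) + (89.2500) + (-78.7500) + (71.2500) + (-71.2500) + (86.2500) = 125.2500
Denominator Σ(z_t−z̄)² = 740.0000
r_1 = 125.2500 / 740.0000 = 0.169

0.169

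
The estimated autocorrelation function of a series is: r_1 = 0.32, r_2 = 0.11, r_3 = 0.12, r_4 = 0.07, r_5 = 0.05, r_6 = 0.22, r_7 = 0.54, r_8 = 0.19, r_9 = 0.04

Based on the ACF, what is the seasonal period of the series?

The largest autocorrelation is r_7 = 0.54; the remaining lags stay at or below 0.32. The elevated value at lag 1 (0.32), dropping to 0.11 at lag 2, reflects decaying short-term dependence rather than seasonality.
The dominant spike at lag 7 indicates a seasonal period of 7.

7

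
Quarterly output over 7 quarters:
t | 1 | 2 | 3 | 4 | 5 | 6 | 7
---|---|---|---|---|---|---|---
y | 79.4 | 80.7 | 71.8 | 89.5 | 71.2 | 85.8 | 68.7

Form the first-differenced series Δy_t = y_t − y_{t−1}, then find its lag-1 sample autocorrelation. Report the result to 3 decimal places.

-0.826

First differences Δy: 1.3, -8.9, 17.7, -18.3, 14.6, -17.1
Mean of differences = -1.7833
Numerator Σ(Δy_t−Δȳ)(Δy_{t+1}−Δȳ) = -1003.9353
Denominator Σ(Δy_t−Δȳ)² = 1215.5683
r_1(Δy) = -1003.9353 / 1215.5683 = -0.826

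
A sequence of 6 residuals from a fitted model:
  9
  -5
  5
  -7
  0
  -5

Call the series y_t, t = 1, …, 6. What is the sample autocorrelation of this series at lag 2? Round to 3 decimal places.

0.558

Mean ȳ = (9 − 5 + 5 − 7 + 0 − 5)/6 = -0.5000
Deviations from mean: 9.5000, -4.5000, 5.5000, -6.5000, 0.5000, -4.5000
Σ(y_t−ȳ)(y_{t+2}−ȳ) = (52.2500) + (29.2500) + (2.7500) + (29.2500) = 113.5000
Denominator Σ(y_t−ȳ)² = 203.5000
r_2 = 113.5000 / 203.5000 = 0.558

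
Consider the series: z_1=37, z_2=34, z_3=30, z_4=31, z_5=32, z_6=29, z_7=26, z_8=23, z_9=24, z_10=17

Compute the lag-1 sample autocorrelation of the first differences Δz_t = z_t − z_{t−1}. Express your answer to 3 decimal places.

-0.221

First differences Δz: -3, -4, 1, 1, -3, -3, -3, 1, -7
Mean of differences = -2.2222
Numerator Σ(Δz_t−Δz̄)(Δz_{t+1}−Δz̄) = -13.1605
Denominator Σ(Δz_t−Δz̄)² = 59.5556
r_1(Δz) = -13.1605 / 59.5556 = -0.221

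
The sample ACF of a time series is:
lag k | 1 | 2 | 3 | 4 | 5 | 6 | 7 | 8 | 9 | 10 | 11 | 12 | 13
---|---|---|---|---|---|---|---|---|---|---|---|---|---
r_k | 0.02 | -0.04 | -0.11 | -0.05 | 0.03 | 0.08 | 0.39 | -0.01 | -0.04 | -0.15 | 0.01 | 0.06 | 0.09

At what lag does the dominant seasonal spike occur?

The largest autocorrelation is r_7 = 0.39; the remaining lags stay at or below 0.09.
The dominant spike at lag 7 indicates a seasonal period of 7.

7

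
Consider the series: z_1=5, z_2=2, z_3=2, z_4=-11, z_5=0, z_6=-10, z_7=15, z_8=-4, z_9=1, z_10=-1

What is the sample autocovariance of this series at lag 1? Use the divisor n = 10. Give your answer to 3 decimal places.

-22.351

Mean z̄ = (5 + 2 + 2 − 11 + 0 − 10 + 15 − 4 + 1 − 1)/10 = -0.1000
Σ_{t=1}^{9}(z_t−z̄)(z_{t+1}−z̄) = -223.5100
γ_1 = -223.5100 / 10 = -22.351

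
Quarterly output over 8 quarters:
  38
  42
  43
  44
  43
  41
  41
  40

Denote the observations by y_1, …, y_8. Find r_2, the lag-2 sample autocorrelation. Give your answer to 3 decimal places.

-0.115

Mean ȳ = (38 + 42 + 43 + 44 + 43 + 41 + 41 + 40)/8 = 41.5000
Numerator Σ_{t=1}^{6}(y_t−ȳ)(y_{t+2}−ȳ) = -3.0000
Denominator Σ(y_t−ȳ)² = 26.0000
r_2 = -3.0000 / 26.0000 = -0.115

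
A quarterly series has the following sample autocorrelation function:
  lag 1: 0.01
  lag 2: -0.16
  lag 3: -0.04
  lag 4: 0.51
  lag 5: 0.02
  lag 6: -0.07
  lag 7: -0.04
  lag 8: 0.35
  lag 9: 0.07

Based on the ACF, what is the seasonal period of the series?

The largest autocorrelation is r_4 = 0.51, with a weaker echo at lag 8 (0.35); the remaining lags stay at or below 0.07.
The dominant spike at lag 4 indicates a seasonal period of 4.

4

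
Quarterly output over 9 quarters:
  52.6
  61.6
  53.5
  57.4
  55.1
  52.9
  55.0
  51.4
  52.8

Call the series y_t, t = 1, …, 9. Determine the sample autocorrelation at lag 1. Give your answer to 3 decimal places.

-0.266

Mean ȳ = (52.6 + 61.6 + 53.5 + 57.4 + 55.1 + 52.9 + 55.0 + 51.4 + 52.8)/9 = 54.7000
Numerator Σ_{t=1}^{8}(y_t−ȳ)(y_{t+1}−ȳ) = -20.9100
Denominator Σ(y_t−ȳ)² = 78.7400
r_1 = -20.9100 / 78.7400 = -0.266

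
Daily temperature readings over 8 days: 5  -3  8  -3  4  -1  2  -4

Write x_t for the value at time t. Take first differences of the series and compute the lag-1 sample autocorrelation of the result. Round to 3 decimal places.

-0.845

First differences Δx: -8, 11, -11, 7, -5, 3, -6
Mean of differences = -1.2857
Numerator Σ(Δx_t−Δx̄)(Δx_{t+1}−Δx̄) = -349.2245
Denominator Σ(Δx_t−Δx̄)² = 413.4286
r_1(Δx) = -349.2245 / 413.4286 = -0.845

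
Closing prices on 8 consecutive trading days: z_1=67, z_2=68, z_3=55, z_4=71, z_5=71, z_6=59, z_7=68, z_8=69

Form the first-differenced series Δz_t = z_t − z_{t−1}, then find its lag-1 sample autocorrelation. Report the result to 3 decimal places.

-0.491

First differences Δz: 1, -13, 16, 0, -12, 9, 1
Mean of differences = 0.2857
Numerator Σ(Δz_t−Δz̄)(Δz_{t+1}−Δz̄) = -320.0816
Denominator Σ(Δz_t−Δz̄)² = 651.4286
r_1(Δz) = -320.0816 / 651.4286 = -0.491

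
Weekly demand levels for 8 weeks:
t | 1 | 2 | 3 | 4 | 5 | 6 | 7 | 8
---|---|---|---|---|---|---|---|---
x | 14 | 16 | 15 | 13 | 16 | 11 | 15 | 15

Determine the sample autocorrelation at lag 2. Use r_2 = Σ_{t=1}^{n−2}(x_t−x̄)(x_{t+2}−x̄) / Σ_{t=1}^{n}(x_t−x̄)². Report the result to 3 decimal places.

0.105

Mean x̄ = (14 + 16 + 15 + 13 + 16 + 11 + 15 + 15)/8 = 14.3750
Deviations from mean: -0.3750, 1.6250, 0.6250, -1.3750, 1.6250, -3.3750, 0.6250, 0.6250
Σ(x_t−x̄)(x_{t+2}−x̄) = (-0.2344) + (-2.2344) + (1.0156) + (4.6406) + (1.0156) + (-2.1094) = 2.0938
Denominator Σ(x_t−x̄)² = 19.8750
r_2 = 2.0938 / 19.8750 = 0.105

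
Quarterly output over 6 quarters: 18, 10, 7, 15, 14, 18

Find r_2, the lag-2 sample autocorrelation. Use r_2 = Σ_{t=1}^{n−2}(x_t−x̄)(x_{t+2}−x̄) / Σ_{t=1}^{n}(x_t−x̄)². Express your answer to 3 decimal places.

Mean x̄ = (18 + 10 + 7 + 15 + 14 + 18)/6 = 13.6667
Deviations from mean: 4.3333, -3.6667, -6.6667, 1.3333, 0.3333, 4.3333
Σ(x_t−x̄)(x_{t+2}−x̄) = (-28.8889) + (-4.8889) + (-2.2222) + (5.7778) = -30.2222
Denominator Σ(x_t−x̄)² = 97.3333
r_2 = -30.2222 / 97.3333 = -0.311

-0.311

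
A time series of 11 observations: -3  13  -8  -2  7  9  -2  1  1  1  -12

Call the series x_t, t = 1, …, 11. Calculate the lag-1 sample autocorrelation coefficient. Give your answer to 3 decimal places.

Mean x̄ = (-3 + 13 − 8 − 2 + 7 + 9 − 2 + 1 + 1 + 1 − 12)/11 = 0.4545
Numerator Σ_{t=1}^{10}(x_t−x̄)(x_{t+1}−x̄) = -117.2975
Denominator Σ(x_t−x̄)² = 524.7273
r_1 = -117.2975 / 524.7273 = -0.224

-0.224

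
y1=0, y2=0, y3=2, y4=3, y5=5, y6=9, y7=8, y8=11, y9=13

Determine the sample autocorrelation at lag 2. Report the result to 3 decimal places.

0.341

Mean ȳ = (0 + 0 + 2 + 3 + 5 + 9 + 8 + 11 + 13)/9 = 5.6667
Σ(y_t−ȳ)(y_{t+2}−ȳ) = (20.7778) + (15.1111) + (2.4444) + (-8.8889) + (-1.5556) + (17.7778) + (17.1111) = 62.7778
Denominator Σ(y_t−ȳ)² = 184.0000
r_2 = 62.7778 / 184.0000 = 0.341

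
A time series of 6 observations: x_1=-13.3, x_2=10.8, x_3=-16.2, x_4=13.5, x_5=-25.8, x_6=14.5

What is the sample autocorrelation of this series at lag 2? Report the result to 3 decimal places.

0.607

Mean x̄ = (-13.3 + 10.8 − 16.2 + 13.5 − 25.8 + 14.5)/6 = -2.7500
Deviations from mean: -10.5500, 13.5500, -13.4500, 16.2500, -23.0500, 17.2500
Numerator Σ_{t=1}^{4}(x_t−x̄)(x_{t+2}−x̄) = 952.4200
Denominator Σ(x_t−x̄)² = 1568.7350
r_2 = 952.4200 / 1568.7350 = 0.607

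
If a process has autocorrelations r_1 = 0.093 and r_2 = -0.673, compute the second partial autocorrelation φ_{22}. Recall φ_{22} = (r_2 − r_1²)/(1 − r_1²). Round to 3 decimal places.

φ_{22} = (r_2 − r_1²) / (1 − r_1²)
r_1² = (0.093)² = 0.008649
Numerator = -0.673 − 0.0086 = -0.6816; denominator = 1 − 0.0086 = 0.9914
φ_{22} = -0.6816 / 0.9914 = -0.688

-0.688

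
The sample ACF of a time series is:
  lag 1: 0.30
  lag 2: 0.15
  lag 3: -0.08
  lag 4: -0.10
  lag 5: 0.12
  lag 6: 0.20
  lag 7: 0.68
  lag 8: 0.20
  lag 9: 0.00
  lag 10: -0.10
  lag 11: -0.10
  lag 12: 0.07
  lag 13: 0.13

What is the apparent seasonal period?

The largest autocorrelation is r_7 = 0.68; the remaining lags stay at or below 0.30. The elevated value at lag 1 (0.30), dropping to 0.15 at lag 2, reflects decaying short-term dependence rather than seasonality.
The dominant spike at lag 7 indicates a seasonal period of 7.

7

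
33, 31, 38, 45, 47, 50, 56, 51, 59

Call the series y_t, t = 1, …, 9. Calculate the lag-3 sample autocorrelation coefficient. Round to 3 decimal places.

0.018

Mean ȳ = (33 + 31 + 38 + 45 + 47 + 50 + 56 + 51 + 59)/9 = 45.5556
Σ(y_t−ȳ)(y_{t+3}−ȳ) = (6.9753) + (-21.0247) + (-33.5802) + (-5.8025) + (7.8642) + (59.7531) = 14.1852
Denominator Σ(y_t−ȳ)² = 768.2222
r_3 = 14.1852 / 768.2222 = 0.018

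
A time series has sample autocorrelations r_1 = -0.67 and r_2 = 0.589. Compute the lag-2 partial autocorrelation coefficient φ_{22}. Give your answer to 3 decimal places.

φ_{22} = (r_2 − r_1²) / (1 − r_1²)
r_1² = (-0.67)² = 0.4489
Numerator = 0.589 − 0.4489 = 0.1401; denominator = 1 − 0.4489 = 0.5511
φ_{22} = 0.1401 / 0.5511 = 0.254

0.254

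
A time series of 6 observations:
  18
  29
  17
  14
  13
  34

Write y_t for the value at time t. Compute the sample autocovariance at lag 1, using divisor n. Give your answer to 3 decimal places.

-12.977

Mean ȳ = (18 + 29 + 17 + 14 + 13 + 34)/6 = 20.8333
Deviations: -2.8333, 8.1667, -3.8333, -6.8333, -7.8333, 13.1667
Σ_{t=1}^{5}(y_t−ȳ)(y_{t+1}−ȳ) = -77.8611
γ_1 = -77.8611 / 6 = -12.977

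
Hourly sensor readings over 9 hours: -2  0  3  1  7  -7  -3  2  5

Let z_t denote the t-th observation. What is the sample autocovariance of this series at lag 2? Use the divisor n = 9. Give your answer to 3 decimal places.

-4.840

Mean z̄ = (-2 + 0 + 3 + 1 + 7 − 7 − 3 + 2 + 5)/9 = 0.6667
Σ_{t=1}^{7}(z_t−z̄)(z_{t+2}−z̄) = -43.5556
γ_2 = -43.5556 / 9 = -4.840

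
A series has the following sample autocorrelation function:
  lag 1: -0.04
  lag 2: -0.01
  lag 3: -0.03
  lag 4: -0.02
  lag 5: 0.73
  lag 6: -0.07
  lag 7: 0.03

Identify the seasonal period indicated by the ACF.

The largest autocorrelation is r_5 = 0.73; the remaining lags stay at or below 0.03.
The dominant spike at lag 5 indicates a seasonal period of 5.

5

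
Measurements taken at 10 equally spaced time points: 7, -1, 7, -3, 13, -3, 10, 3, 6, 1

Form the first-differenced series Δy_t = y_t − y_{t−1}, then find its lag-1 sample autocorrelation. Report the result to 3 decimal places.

First differences Δy: -8, 8, -10, 16, -16, 13, -7, 3, -5
Mean of differences = -0.6667
Numerator Σ(Δy_t−Δȳ)(Δy_{t+1}−Δȳ) = -890.7778
Denominator Σ(Δy_t−Δȳ)² = 988.0000
r_1(Δy) = -890.7778 / 988.0000 = -0.902

-0.902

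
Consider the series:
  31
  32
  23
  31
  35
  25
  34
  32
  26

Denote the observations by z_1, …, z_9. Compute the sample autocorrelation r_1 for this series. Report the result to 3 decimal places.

Mean z̄ = (31 + 32 + 23 + 31 + 35 + 25 + 34 + 32 + 26)/9 = 29.8889
Numerator Σ_{t=1}^{8}(z_t−z̄)(z_{t+1}−z̄) = -58.7901
Denominator Σ(z_t−z̄)² = 140.8889
r_1 = -58.7901 / 140.8889 = -0.417

-0.417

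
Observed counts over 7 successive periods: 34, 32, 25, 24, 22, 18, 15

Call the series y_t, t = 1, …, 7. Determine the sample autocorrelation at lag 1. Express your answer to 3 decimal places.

0.538

Mean ȳ = (34 + 32 + 25 + 24 + 22 + 18 + 15)/7 = 24.2857
Σ(y_t−ȳ)(y_{t+1}−ȳ) = (74.9388) + (5.5102) + (-0.2041) + (0.6531) + (14.3673) + (58.3673) = 153.6327
Denominator Σ(y_t−ȳ)² = 285.4286
r_1 = 153.6327 / 285.4286 = 0.538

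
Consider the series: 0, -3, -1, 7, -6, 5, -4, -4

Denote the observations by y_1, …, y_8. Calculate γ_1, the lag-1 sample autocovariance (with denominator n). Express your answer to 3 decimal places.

-10.258

Mean ȳ = (0 − 3 − 1 + 7 − 6 + 5 − 4 − 4)/8 = -0.7500
Deviations: 0.7500, -2.2500, -0.2500, 7.7500, -5.2500, 5.7500, -3.2500, -3.2500
Σ_{t=1}^{7}(y_t−ȳ)(y_{t+1}−ȳ) = -82.0625
γ_1 = -82.0625 / 8 = -10.258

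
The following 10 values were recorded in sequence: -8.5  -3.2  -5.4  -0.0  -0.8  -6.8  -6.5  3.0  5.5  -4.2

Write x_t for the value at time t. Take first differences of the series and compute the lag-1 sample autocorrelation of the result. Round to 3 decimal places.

-0.094

First differences Δx: 5.3, -2.2, 5.4, -0.8, -6.0, 0.3, 9.5, 2.5, -9.7
Mean of differences = 0.4778
Numerator Σ(Δx_t−Δx̄)(Δx_{t+1}−Δx̄) = -26.8949
Denominator Σ(Δx_t−Δx̄)² = 287.3556
r_1(Δx) = -26.8949 / 287.3556 = -0.094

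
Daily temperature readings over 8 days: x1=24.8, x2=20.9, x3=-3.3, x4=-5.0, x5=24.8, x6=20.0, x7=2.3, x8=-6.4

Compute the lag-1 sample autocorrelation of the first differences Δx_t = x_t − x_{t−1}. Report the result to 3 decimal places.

First differences Δx: -3.9, -24.2, -1.7, 29.8, -4.8, -17.7, -8.7
Mean of differences = -4.4571
Numerator Σ(Δx_t−Δx̄)(Δx_{t+1}−Δx̄) = 78.0010
Denominator Σ(Δx_t−Δx̄)² = 1764.7371
r_1(Δx) = 78.0010 / 1764.7371 = 0.044

0.044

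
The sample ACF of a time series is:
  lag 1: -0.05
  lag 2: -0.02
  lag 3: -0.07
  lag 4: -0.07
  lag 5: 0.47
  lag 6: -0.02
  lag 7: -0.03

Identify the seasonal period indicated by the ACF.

The largest autocorrelation is r_5 = 0.47; the remaining lags stay at or below -0.02.
The dominant spike at lag 5 indicates a seasonal period of 5.

5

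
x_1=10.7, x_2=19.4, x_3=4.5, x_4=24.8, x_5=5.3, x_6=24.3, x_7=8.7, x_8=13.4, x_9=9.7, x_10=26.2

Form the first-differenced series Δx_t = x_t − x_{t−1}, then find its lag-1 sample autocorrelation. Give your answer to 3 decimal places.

-0.826

First differences Δx: 8.7, -14.9, 20.3, -19.5, 19.0, -15.6, 4.7, -3.7, 16.5
Mean of differences = 1.7222
Numerator Σ(Δx_t−Δx̄)(Δx_{t+1}−Δx̄) = -1632.8705
Denominator Σ(Δx_t−Δx̄)² = 1975.7356
r_1(Δx) = -1632.8705 / 1975.7356 = -0.826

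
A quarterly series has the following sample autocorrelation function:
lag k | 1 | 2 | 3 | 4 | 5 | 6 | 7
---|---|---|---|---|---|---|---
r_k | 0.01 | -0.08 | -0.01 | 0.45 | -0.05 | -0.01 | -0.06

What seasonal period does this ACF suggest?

The largest autocorrelation is r_4 = 0.45; the remaining lags stay at or below 0.01.
The dominant spike at lag 4 indicates a seasonal period of 4.

4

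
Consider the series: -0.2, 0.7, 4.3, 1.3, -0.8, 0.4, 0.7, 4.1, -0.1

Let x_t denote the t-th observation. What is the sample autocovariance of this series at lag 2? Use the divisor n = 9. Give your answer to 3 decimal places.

Mean x̄ = (-0.2 + 0.7 + 4.3 + 1.3 − 0.8 + 0.4 + 0.7 + 4.1 − 0.1)/9 = 1.1556
Σ_{t=1}^{7}(x_t−x̄)(x_{t+2}−x̄) = -11.3484
γ_2 = -11.3484 / 9 = -1.261

-1.261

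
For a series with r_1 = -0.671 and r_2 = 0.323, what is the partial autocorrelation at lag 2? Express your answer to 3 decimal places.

φ_{22} = (r_2 − r_1²) / (1 − r_1²)
r_1² = (-0.671)² = 0.450241
Numerator = 0.323 − 0.4502 = -0.1272; denominator = 1 − 0.4502 = 0.5498
φ_{22} = -0.1272 / 0.5498 = -0.231

-0.231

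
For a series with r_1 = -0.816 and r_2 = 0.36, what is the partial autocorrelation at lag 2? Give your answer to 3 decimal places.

φ_{22} = (r_2 − r_1²) / (1 − r_1²)
r_1² = (-0.816)² = 0.665856
Numerator = 0.36 − 0.6659 = -0.3059; denominator = 1 − 0.6659 = 0.3341
φ_{22} = -0.3059 / 0.3341 = -0.915

-0.915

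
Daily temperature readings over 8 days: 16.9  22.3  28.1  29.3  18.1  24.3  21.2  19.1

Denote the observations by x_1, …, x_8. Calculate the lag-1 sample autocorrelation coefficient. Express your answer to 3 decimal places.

Mean x̄ = (16.9 + 22.3 + 28.1 + 29.3 + 18.1 + 24.3 + 21.2 + 19.1)/8 = 22.4125
Numerator Σ_{t=1}^{7}(x_t−x̄)(x_{t+1}−x̄) = 3.0386
Denominator Σ(x_t−x̄)² = 144.7888
r_1 = 3.0386 / 144.7888 = 0.021

0.021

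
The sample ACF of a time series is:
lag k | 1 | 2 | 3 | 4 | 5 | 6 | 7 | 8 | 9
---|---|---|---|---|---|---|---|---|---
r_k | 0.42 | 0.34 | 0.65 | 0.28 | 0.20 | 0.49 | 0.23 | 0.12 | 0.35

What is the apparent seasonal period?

3

The largest autocorrelation is r_3 = 0.65, with a weaker echo at lag 6 (0.49); the remaining lags stay at or below 0.42. The elevated value at lag 1 (0.42), dropping to 0.34 at lag 2, reflects decaying short-term dependence rather than seasonality.
The dominant spike at lag 3 indicates a seasonal period of 3.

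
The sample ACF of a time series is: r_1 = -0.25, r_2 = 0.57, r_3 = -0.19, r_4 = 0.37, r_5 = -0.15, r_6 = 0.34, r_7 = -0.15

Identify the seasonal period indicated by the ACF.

2

The largest autocorrelation is r_2 = 0.57, with weaker echoes at lags 4 (0.37) and 6 (0.34); the remaining lags stay at or below -0.15.
The dominant spike at lag 2 indicates a seasonal period of 2.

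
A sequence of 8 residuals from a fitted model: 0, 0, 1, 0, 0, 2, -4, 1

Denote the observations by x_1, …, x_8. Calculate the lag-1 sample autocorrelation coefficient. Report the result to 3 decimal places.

Mean x̄ = (0 + 0 + 1 + 0 + 0 + 2 − 4 + 1)/8 = 0.0000
Deviations from mean: 0.0000, 0.0000, 1.0000, 0.0000, 0.0000, 2.0000, -4.0000, 1.0000
Numerator Σ_{t=1}^{7}(x_t−x̄)(x_{t+1}−x̄) = -12.0000
Denominator Σ(x_t−x̄)² = 22.0000
r_1 = -12.0000 / 22.0000 = -0.545

-0.545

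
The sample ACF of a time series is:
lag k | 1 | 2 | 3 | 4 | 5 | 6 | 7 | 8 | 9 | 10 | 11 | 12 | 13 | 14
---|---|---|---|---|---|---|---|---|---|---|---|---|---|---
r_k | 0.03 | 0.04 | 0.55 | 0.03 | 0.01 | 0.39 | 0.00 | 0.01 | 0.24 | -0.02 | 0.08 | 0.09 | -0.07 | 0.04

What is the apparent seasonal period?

The largest autocorrelation is r_3 = 0.55, with weaker echoes at lags 6 (0.39) and 9 (0.24); the remaining lags stay at or below 0.09.
The dominant spike at lag 3 indicates a seasonal period of 3.

3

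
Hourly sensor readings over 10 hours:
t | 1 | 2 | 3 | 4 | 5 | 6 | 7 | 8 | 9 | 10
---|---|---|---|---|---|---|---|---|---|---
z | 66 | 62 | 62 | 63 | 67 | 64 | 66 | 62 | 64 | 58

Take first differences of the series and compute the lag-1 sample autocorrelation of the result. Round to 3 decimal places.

First differences Δz: -4, 0, 1, 4, -3, 2, -4, 2, -6
Mean of differences = -0.8889
Numerator Σ(Δz_t−Δz̄)(Δz_{t+1}−Δz̄) = -41.0123
Denominator Σ(Δz_t−Δz̄)² = 94.8889
r_1(Δz) = -41.0123 / 94.8889 = -0.432

-0.432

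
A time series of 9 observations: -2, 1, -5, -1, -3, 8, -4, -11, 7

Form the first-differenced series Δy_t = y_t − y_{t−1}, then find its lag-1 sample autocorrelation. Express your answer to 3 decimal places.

First differences Δy: 3, -6, 4, -2, 11, -12, -7, 18
Mean of differences = 1.1250
Numerator Σ(Δy_t−Δȳ)(Δy_{t+1}−Δȳ) = -233.7656
Denominator Σ(Δy_t−Δȳ)² = 692.8750
r_1(Δy) = -233.7656 / 692.8750 = -0.337

-0.337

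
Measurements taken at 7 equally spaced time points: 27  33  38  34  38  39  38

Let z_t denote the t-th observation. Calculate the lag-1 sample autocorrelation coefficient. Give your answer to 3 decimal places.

0.233

Mean z̄ = (27 + 33 + 38 + 34 + 38 + 39 + 38)/7 = 35.2857
Numerator Σ_{t=1}^{6}(z_t−z̄)(z_{t+1}−z̄) = 25.9184
Denominator Σ(z_t−z̄)² = 111.4286
r_1 = 25.9184 / 111.4286 = 0.233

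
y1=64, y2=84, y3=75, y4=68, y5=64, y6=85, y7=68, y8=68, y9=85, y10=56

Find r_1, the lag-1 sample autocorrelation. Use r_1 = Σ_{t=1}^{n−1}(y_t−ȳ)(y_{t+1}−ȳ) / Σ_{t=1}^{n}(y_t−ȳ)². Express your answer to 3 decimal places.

-0.470

Mean ȳ = (64 + 84 + 75 + 68 + 64 + 85 + 68 + 68 + 85 + 56)/10 = 71.7000
Numerator Σ_{t=1}^{9}(y_t−ȳ)(y_{t+1}−ȳ) = -433.7900
Denominator Σ(y_t−ȳ)² = 922.1000
r_1 = -433.7900 / 922.1000 = -0.470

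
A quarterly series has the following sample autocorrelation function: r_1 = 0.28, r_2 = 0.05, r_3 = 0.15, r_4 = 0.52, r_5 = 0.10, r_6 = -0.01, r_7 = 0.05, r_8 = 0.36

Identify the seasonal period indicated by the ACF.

The largest autocorrelation is r_4 = 0.52, with a weaker echo at lag 8 (0.36); the remaining lags stay at or below 0.28. The elevated value at lag 1 (0.28), dropping to 0.05 at lag 2, reflects decaying short-term dependence rather than seasonality.
The dominant spike at lag 4 indicates a seasonal period of 4.

4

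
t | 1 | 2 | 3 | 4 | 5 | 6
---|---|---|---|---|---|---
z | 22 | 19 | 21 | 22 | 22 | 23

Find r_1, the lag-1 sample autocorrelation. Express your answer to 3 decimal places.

0.079

Mean z̄ = (22 + 19 + 21 + 22 + 22 + 23)/6 = 21.5000
Deviations from mean: 0.5000, -2.5000, -0.5000, 0.5000, 0.5000, 1.5000
Σ(z_t−z̄)(z_{t+1}−z̄) = (-1.2500) + (1.2500) + (-0.2500) + (0.2500) + (0.7500) = 0.7500
Denominator Σ(z_t−z̄)² = 9.5000
r_1 = 0.7500 / 9.5000 = 0.079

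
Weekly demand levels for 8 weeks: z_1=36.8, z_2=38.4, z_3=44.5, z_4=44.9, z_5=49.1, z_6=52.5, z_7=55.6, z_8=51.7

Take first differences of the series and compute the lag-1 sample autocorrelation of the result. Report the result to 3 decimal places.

-0.234

First differences Δz: 1.6, 6.1, 0.4, 4.2, 3.4, 3.1, -3.9
Mean of differences = 2.1286
Numerator Σ(Δz_t−Δz̄)(Δz_{t+1}−Δz̄) = -14.5322
Denominator Σ(Δz_t−Δz̄)² = 62.2343
r_1(Δz) = -14.5322 / 62.2343 = -0.234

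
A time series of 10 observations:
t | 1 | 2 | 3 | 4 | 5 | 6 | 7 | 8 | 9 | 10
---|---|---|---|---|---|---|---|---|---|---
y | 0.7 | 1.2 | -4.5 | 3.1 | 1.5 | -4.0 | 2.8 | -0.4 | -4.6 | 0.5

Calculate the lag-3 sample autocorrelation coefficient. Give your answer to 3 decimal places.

0.649

Mean ȳ = (0.7 + 1.2 − 4.5 + 3.1 + 1.5 − 4.0 + 2.8 − 0.4 − 4.6 + 0.5)/10 = -0.3700
Σ(y_t−ȳ)(y_{t+3}−ȳ) = (3.7129) + (2.9359) + (14.9919) + (10.9999) + (-0.0561) + (15.3549) + (2.7579) = 50.6973
Denominator Σ(y_t−ȳ)² = 78.0810
r_3 = 50.6973 / 78.0810 = 0.649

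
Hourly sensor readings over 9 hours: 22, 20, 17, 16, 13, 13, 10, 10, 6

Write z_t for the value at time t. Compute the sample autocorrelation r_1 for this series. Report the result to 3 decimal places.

Mean z̄ = (22 + 20 + 17 + 16 + 13 + 13 + 10 + 10 + 6)/9 = 14.1111
Numerator Σ_{t=1}^{8}(z_t−z̄)(z_{t+1}−z̄) = 122.8765
Denominator Σ(z_t−z̄)² = 210.8889
r_1 = 122.8765 / 210.8889 = 0.583

0.583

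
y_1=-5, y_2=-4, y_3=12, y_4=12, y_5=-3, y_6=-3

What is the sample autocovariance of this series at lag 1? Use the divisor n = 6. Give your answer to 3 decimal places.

Mean ȳ = (-5 − 4 + 12 + 12 − 3 − 3)/6 = 1.5000
Σ_{t=1}^{5}(y_t−ȳ)(y_{t+1}−ȳ) = 61.2500
γ_1 = 61.2500 / 6 = 10.208

10.208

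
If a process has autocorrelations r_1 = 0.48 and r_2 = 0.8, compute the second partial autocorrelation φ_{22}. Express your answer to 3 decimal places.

0.740

φ_{22} = (r_2 − r_1²) / (1 − r_1²)
r_1² = (0.48)² = 0.2304
Numerator = 0.8 − 0.2304 = 0.5696; denominator = 1 − 0.2304 = 0.7696
φ_{22} = 0.5696 / 0.7696 = 0.740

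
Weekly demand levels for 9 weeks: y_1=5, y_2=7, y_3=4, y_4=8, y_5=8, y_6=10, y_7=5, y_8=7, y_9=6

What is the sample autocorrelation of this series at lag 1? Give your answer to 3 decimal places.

Mean ȳ = (5 + 7 + 4 + 8 + 8 + 10 + 5 + 7 + 6)/9 = 6.6667
Numerator Σ_{t=1}^{8}(y_t−ȳ)(y_{t+1}−ȳ) = -5.1111
Denominator Σ(y_t−ȳ)² = 28.0000
r_1 = -5.1111 / 28.0000 = -0.183

-0.183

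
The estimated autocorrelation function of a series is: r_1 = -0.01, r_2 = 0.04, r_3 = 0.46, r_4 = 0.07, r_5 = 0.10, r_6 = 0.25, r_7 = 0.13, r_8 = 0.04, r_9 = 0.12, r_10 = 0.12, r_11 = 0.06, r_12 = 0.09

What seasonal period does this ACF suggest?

3

The largest autocorrelation is r_3 = 0.46, with a weaker echo at lag 6 (0.25); the remaining lags stay at or below 0.13.
The dominant spike at lag 3 indicates a seasonal period of 3.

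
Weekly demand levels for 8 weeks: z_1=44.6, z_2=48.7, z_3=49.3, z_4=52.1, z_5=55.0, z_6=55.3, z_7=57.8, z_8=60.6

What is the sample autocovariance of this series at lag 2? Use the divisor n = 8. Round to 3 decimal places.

6.566

Mean z̄ = (44.6 + 48.7 + 49.3 + 52.1 + 55.0 + 55.3 + 57.8 + 60.6)/8 = 52.9250
Σ_{t=1}^{6}(z_t−z̄)(z_{t+2}−z̄) = 52.5263
γ_2 = 52.5263 / 8 = 6.566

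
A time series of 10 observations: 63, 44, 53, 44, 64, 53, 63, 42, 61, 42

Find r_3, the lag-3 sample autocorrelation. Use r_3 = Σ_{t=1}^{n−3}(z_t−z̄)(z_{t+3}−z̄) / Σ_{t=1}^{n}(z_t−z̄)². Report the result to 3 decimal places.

Mean z̄ = (63 + 44 + 53 + 44 + 64 + 53 + 63 + 42 + 61 + 42)/10 = 52.9000
Σ(z_t−z̄)(z_{t+3}−z̄) = (-89.8900) + (-98.7900) + (0.0100) + (-89.8900) + (-120.9900) + (0.8100) + (-110.0900) = -508.8300
Denominator Σ(z_t−z̄)² = 788.9000
r_3 = -508.8300 / 788.9000 = -0.645

-0.645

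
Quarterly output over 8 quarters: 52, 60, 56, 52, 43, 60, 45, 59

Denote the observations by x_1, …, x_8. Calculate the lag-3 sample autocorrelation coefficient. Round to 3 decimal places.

Mean x̄ = (52 + 60 + 56 + 52 + 43 + 60 + 45 + 59)/8 = 53.3750
Σ(x_t−x̄)(x_{t+3}−x̄) = (1.8906) + (-68.7344) + (17.3906) + (11.5156) + (-58.3594) = -96.2969
Denominator Σ(x_t−x̄)² = 307.8750
r_3 = -96.2969 / 307.8750 = -0.313

-0.313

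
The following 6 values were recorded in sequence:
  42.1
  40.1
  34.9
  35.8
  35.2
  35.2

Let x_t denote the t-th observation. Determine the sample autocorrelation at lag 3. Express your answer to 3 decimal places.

Mean x̄ = (42.1 + 40.1 + 34.9 + 35.8 + 35.2 + 35.2)/6 = 37.2167
Deviations from mean: 4.8833, 2.8833, -2.3167, -1.4167, -2.0167, -2.0167
Numerator Σ_{t=1}^{3}(x_t−x̄)(x_{t+3}−x̄) = -8.0608
Denominator Σ(x_t−x̄)² = 47.6683
r_3 = -8.0608 / 47.6683 = -0.169

-0.169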